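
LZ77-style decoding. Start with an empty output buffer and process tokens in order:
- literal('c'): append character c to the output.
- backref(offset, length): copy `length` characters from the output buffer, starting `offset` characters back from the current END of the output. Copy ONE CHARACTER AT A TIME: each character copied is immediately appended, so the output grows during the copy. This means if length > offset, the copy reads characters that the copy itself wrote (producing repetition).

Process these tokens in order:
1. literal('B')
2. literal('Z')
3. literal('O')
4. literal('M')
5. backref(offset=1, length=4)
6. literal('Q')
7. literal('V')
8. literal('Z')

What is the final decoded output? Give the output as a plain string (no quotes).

Token 1: literal('B'). Output: "B"
Token 2: literal('Z'). Output: "BZ"
Token 3: literal('O'). Output: "BZO"
Token 4: literal('M'). Output: "BZOM"
Token 5: backref(off=1, len=4) (overlapping!). Copied 'MMMM' from pos 3. Output: "BZOMMMMM"
Token 6: literal('Q'). Output: "BZOMMMMMQ"
Token 7: literal('V'). Output: "BZOMMMMMQV"
Token 8: literal('Z'). Output: "BZOMMMMMQVZ"

Answer: BZOMMMMMQVZ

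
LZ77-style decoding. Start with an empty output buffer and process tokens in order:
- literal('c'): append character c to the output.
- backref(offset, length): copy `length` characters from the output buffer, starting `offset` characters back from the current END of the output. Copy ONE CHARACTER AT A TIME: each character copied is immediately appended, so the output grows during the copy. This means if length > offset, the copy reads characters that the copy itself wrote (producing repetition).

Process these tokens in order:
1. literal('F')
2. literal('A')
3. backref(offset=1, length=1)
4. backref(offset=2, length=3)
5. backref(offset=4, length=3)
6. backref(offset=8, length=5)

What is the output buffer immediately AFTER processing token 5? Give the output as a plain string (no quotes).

Token 1: literal('F'). Output: "F"
Token 2: literal('A'). Output: "FA"
Token 3: backref(off=1, len=1). Copied 'A' from pos 1. Output: "FAA"
Token 4: backref(off=2, len=3) (overlapping!). Copied 'AAA' from pos 1. Output: "FAAAAA"
Token 5: backref(off=4, len=3). Copied 'AAA' from pos 2. Output: "FAAAAAAAA"

Answer: FAAAAAAAA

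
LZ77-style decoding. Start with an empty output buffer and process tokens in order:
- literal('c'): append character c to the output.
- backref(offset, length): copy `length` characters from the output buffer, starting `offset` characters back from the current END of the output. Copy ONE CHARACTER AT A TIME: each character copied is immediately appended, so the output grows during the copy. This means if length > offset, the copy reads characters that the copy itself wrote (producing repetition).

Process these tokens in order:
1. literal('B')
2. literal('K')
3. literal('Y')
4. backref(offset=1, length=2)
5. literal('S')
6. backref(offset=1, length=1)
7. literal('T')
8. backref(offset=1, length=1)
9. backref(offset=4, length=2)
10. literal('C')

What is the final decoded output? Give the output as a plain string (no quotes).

Answer: BKYYYSSTTSSC

Derivation:
Token 1: literal('B'). Output: "B"
Token 2: literal('K'). Output: "BK"
Token 3: literal('Y'). Output: "BKY"
Token 4: backref(off=1, len=2) (overlapping!). Copied 'YY' from pos 2. Output: "BKYYY"
Token 5: literal('S'). Output: "BKYYYS"
Token 6: backref(off=1, len=1). Copied 'S' from pos 5. Output: "BKYYYSS"
Token 7: literal('T'). Output: "BKYYYSST"
Token 8: backref(off=1, len=1). Copied 'T' from pos 7. Output: "BKYYYSSTT"
Token 9: backref(off=4, len=2). Copied 'SS' from pos 5. Output: "BKYYYSSTTSS"
Token 10: literal('C'). Output: "BKYYYSSTTSSC"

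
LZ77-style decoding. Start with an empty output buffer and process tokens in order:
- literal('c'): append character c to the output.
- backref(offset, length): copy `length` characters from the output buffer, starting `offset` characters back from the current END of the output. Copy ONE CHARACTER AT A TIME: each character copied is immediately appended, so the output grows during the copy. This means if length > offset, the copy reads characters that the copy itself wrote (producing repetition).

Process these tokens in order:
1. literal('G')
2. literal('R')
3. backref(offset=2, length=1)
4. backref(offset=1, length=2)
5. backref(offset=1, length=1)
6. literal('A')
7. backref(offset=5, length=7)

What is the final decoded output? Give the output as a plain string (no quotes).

Answer: GRGGGGAGGGGAGG

Derivation:
Token 1: literal('G'). Output: "G"
Token 2: literal('R'). Output: "GR"
Token 3: backref(off=2, len=1). Copied 'G' from pos 0. Output: "GRG"
Token 4: backref(off=1, len=2) (overlapping!). Copied 'GG' from pos 2. Output: "GRGGG"
Token 5: backref(off=1, len=1). Copied 'G' from pos 4. Output: "GRGGGG"
Token 6: literal('A'). Output: "GRGGGGA"
Token 7: backref(off=5, len=7) (overlapping!). Copied 'GGGGAGG' from pos 2. Output: "GRGGGGAGGGGAGG"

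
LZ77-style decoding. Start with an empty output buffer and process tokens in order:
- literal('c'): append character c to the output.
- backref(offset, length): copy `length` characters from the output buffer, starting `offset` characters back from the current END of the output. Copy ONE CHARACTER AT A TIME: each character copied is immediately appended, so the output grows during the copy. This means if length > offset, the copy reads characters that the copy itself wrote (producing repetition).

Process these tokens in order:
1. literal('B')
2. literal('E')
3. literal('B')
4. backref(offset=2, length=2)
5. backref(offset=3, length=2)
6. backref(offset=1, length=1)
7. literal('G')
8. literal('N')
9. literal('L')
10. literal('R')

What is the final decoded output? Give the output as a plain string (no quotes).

Answer: BEBEBBEEGNLR

Derivation:
Token 1: literal('B'). Output: "B"
Token 2: literal('E'). Output: "BE"
Token 3: literal('B'). Output: "BEB"
Token 4: backref(off=2, len=2). Copied 'EB' from pos 1. Output: "BEBEB"
Token 5: backref(off=3, len=2). Copied 'BE' from pos 2. Output: "BEBEBBE"
Token 6: backref(off=1, len=1). Copied 'E' from pos 6. Output: "BEBEBBEE"
Token 7: literal('G'). Output: "BEBEBBEEG"
Token 8: literal('N'). Output: "BEBEBBEEGN"
Token 9: literal('L'). Output: "BEBEBBEEGNL"
Token 10: literal('R'). Output: "BEBEBBEEGNLR"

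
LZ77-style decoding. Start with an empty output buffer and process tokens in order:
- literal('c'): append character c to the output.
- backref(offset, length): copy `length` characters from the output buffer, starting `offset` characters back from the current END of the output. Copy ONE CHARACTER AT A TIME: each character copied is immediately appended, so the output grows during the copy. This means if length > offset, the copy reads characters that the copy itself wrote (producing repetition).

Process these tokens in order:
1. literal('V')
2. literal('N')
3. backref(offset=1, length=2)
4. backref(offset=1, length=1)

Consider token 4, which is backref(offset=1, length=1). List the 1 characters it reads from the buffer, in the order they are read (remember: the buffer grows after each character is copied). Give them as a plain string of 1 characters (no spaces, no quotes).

Token 1: literal('V'). Output: "V"
Token 2: literal('N'). Output: "VN"
Token 3: backref(off=1, len=2) (overlapping!). Copied 'NN' from pos 1. Output: "VNNN"
Token 4: backref(off=1, len=1). Buffer before: "VNNN" (len 4)
  byte 1: read out[3]='N', append. Buffer now: "VNNNN"

Answer: N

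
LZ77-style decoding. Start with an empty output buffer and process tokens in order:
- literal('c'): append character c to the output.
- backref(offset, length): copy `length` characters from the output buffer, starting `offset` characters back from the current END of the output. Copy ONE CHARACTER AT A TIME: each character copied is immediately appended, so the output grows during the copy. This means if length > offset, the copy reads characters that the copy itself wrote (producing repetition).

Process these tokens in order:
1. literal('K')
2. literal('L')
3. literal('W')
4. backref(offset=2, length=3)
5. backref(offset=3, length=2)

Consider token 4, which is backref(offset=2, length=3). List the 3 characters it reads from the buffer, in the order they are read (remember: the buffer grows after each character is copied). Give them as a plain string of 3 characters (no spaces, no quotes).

Answer: LWL

Derivation:
Token 1: literal('K'). Output: "K"
Token 2: literal('L'). Output: "KL"
Token 3: literal('W'). Output: "KLW"
Token 4: backref(off=2, len=3). Buffer before: "KLW" (len 3)
  byte 1: read out[1]='L', append. Buffer now: "KLWL"
  byte 2: read out[2]='W', append. Buffer now: "KLWLW"
  byte 3: read out[3]='L', append. Buffer now: "KLWLWL"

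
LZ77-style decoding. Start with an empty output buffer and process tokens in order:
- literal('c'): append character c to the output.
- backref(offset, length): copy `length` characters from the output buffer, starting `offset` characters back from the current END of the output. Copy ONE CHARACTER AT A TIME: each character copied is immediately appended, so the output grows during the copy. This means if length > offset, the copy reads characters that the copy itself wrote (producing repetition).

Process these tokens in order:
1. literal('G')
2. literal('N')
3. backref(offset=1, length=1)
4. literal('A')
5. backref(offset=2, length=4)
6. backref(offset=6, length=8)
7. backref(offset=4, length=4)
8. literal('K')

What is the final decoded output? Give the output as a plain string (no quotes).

Token 1: literal('G'). Output: "G"
Token 2: literal('N'). Output: "GN"
Token 3: backref(off=1, len=1). Copied 'N' from pos 1. Output: "GNN"
Token 4: literal('A'). Output: "GNNA"
Token 5: backref(off=2, len=4) (overlapping!). Copied 'NANA' from pos 2. Output: "GNNANANA"
Token 6: backref(off=6, len=8) (overlapping!). Copied 'NANANANA' from pos 2. Output: "GNNANANANANANANA"
Token 7: backref(off=4, len=4). Copied 'NANA' from pos 12. Output: "GNNANANANANANANANANA"
Token 8: literal('K'). Output: "GNNANANANANANANANANAK"

Answer: GNNANANANANANANANANAK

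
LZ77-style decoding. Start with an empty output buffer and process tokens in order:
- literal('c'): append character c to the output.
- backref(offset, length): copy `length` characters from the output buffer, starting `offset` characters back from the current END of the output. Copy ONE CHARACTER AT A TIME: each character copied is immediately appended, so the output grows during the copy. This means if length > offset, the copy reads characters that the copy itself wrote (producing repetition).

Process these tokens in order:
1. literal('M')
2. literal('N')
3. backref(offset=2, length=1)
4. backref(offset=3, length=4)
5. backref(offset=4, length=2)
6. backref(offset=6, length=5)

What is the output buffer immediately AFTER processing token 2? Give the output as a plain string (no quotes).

Answer: MN

Derivation:
Token 1: literal('M'). Output: "M"
Token 2: literal('N'). Output: "MN"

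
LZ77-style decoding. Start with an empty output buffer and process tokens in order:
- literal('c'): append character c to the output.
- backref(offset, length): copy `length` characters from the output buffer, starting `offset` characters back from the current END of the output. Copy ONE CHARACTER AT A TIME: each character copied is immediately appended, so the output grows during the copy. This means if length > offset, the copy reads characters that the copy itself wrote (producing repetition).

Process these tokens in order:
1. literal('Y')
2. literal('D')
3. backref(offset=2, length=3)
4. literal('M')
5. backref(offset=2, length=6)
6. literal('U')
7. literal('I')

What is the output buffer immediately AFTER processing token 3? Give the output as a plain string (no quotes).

Answer: YDYDY

Derivation:
Token 1: literal('Y'). Output: "Y"
Token 2: literal('D'). Output: "YD"
Token 3: backref(off=2, len=3) (overlapping!). Copied 'YDY' from pos 0. Output: "YDYDY"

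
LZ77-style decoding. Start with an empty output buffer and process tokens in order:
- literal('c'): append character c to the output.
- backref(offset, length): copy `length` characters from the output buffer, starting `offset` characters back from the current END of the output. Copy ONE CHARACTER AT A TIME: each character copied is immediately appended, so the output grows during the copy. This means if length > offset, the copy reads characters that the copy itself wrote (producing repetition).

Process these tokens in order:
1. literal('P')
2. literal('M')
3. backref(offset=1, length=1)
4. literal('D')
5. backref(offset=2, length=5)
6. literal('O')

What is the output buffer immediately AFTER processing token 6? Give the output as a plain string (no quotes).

Answer: PMMDMDMDMO

Derivation:
Token 1: literal('P'). Output: "P"
Token 2: literal('M'). Output: "PM"
Token 3: backref(off=1, len=1). Copied 'M' from pos 1. Output: "PMM"
Token 4: literal('D'). Output: "PMMD"
Token 5: backref(off=2, len=5) (overlapping!). Copied 'MDMDM' from pos 2. Output: "PMMDMDMDM"
Token 6: literal('O'). Output: "PMMDMDMDMO"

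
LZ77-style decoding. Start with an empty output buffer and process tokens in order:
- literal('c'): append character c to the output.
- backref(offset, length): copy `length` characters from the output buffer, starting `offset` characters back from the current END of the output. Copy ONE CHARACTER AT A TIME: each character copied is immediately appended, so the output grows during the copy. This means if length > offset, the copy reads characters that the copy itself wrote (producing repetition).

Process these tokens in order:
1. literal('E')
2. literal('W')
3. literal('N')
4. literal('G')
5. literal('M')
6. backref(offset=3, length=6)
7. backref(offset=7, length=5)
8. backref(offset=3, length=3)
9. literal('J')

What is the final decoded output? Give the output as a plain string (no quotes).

Token 1: literal('E'). Output: "E"
Token 2: literal('W'). Output: "EW"
Token 3: literal('N'). Output: "EWN"
Token 4: literal('G'). Output: "EWNG"
Token 5: literal('M'). Output: "EWNGM"
Token 6: backref(off=3, len=6) (overlapping!). Copied 'NGMNGM' from pos 2. Output: "EWNGMNGMNGM"
Token 7: backref(off=7, len=5). Copied 'MNGMN' from pos 4. Output: "EWNGMNGMNGMMNGMN"
Token 8: backref(off=3, len=3). Copied 'GMN' from pos 13. Output: "EWNGMNGMNGMMNGMNGMN"
Token 9: literal('J'). Output: "EWNGMNGMNGMMNGMNGMNJ"

Answer: EWNGMNGMNGMMNGMNGMNJ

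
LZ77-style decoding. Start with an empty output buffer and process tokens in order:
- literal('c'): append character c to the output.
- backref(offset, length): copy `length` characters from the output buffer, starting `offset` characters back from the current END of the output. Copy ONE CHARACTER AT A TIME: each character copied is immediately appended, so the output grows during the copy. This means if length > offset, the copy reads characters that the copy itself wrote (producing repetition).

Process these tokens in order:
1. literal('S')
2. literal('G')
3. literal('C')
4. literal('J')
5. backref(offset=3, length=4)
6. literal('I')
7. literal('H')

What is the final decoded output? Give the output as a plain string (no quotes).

Token 1: literal('S'). Output: "S"
Token 2: literal('G'). Output: "SG"
Token 3: literal('C'). Output: "SGC"
Token 4: literal('J'). Output: "SGCJ"
Token 5: backref(off=3, len=4) (overlapping!). Copied 'GCJG' from pos 1. Output: "SGCJGCJG"
Token 6: literal('I'). Output: "SGCJGCJGI"
Token 7: literal('H'). Output: "SGCJGCJGIH"

Answer: SGCJGCJGIH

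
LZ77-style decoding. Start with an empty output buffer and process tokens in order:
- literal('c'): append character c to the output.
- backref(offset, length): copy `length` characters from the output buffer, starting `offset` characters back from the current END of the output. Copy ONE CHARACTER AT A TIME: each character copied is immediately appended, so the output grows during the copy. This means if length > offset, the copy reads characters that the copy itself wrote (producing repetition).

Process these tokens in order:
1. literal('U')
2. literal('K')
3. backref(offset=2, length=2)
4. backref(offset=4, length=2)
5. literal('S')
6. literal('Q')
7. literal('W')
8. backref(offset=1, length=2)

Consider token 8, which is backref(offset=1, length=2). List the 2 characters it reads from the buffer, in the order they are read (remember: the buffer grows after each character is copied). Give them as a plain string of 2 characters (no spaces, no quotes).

Token 1: literal('U'). Output: "U"
Token 2: literal('K'). Output: "UK"
Token 3: backref(off=2, len=2). Copied 'UK' from pos 0. Output: "UKUK"
Token 4: backref(off=4, len=2). Copied 'UK' from pos 0. Output: "UKUKUK"
Token 5: literal('S'). Output: "UKUKUKS"
Token 6: literal('Q'). Output: "UKUKUKSQ"
Token 7: literal('W'). Output: "UKUKUKSQW"
Token 8: backref(off=1, len=2). Buffer before: "UKUKUKSQW" (len 9)
  byte 1: read out[8]='W', append. Buffer now: "UKUKUKSQWW"
  byte 2: read out[9]='W', append. Buffer now: "UKUKUKSQWWW"

Answer: WW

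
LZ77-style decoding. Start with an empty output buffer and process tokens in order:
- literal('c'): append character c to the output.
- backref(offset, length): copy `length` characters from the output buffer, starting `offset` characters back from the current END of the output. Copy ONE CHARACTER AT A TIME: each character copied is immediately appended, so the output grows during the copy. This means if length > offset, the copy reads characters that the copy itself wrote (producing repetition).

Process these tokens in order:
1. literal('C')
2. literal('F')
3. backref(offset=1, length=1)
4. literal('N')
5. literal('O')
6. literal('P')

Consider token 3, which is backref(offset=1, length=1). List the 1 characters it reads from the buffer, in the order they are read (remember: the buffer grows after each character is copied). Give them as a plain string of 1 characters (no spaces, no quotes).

Answer: F

Derivation:
Token 1: literal('C'). Output: "C"
Token 2: literal('F'). Output: "CF"
Token 3: backref(off=1, len=1). Buffer before: "CF" (len 2)
  byte 1: read out[1]='F', append. Buffer now: "CFF"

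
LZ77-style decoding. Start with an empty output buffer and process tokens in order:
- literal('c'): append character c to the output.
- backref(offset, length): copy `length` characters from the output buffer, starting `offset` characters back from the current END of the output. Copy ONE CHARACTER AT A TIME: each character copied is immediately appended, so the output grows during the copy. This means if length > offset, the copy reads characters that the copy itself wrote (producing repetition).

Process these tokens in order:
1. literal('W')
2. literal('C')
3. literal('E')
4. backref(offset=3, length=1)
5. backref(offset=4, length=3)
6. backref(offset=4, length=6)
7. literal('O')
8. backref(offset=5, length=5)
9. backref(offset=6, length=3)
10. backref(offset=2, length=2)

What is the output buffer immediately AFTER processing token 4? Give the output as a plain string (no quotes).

Answer: WCEW

Derivation:
Token 1: literal('W'). Output: "W"
Token 2: literal('C'). Output: "WC"
Token 3: literal('E'). Output: "WCE"
Token 4: backref(off=3, len=1). Copied 'W' from pos 0. Output: "WCEW"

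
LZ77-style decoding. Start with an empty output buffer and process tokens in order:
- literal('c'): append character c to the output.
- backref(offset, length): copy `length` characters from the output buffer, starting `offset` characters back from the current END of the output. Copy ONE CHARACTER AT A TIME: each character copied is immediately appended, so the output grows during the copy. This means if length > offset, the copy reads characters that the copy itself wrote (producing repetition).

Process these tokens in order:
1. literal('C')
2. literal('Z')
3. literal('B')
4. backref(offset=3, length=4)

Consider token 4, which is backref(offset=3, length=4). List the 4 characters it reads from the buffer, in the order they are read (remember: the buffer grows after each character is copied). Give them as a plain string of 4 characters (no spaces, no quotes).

Answer: CZBC

Derivation:
Token 1: literal('C'). Output: "C"
Token 2: literal('Z'). Output: "CZ"
Token 3: literal('B'). Output: "CZB"
Token 4: backref(off=3, len=4). Buffer before: "CZB" (len 3)
  byte 1: read out[0]='C', append. Buffer now: "CZBC"
  byte 2: read out[1]='Z', append. Buffer now: "CZBCZ"
  byte 3: read out[2]='B', append. Buffer now: "CZBCZB"
  byte 4: read out[3]='C', append. Buffer now: "CZBCZBC"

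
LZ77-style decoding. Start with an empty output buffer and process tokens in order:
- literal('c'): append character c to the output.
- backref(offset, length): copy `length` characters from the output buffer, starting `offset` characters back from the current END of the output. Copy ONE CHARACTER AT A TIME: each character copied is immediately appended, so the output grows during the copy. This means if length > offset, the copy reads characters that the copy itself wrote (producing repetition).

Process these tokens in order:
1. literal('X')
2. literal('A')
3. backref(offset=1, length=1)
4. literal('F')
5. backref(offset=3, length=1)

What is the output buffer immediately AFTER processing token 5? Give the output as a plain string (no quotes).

Token 1: literal('X'). Output: "X"
Token 2: literal('A'). Output: "XA"
Token 3: backref(off=1, len=1). Copied 'A' from pos 1. Output: "XAA"
Token 4: literal('F'). Output: "XAAF"
Token 5: backref(off=3, len=1). Copied 'A' from pos 1. Output: "XAAFA"

Answer: XAAFA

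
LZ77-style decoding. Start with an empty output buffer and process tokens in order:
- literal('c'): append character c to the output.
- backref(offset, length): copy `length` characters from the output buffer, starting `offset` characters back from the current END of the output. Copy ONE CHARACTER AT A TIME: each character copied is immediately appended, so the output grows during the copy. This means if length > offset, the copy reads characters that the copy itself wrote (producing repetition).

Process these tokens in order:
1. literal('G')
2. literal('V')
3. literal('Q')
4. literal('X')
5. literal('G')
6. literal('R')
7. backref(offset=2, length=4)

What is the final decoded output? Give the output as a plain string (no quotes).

Answer: GVQXGRGRGR

Derivation:
Token 1: literal('G'). Output: "G"
Token 2: literal('V'). Output: "GV"
Token 3: literal('Q'). Output: "GVQ"
Token 4: literal('X'). Output: "GVQX"
Token 5: literal('G'). Output: "GVQXG"
Token 6: literal('R'). Output: "GVQXGR"
Token 7: backref(off=2, len=4) (overlapping!). Copied 'GRGR' from pos 4. Output: "GVQXGRGRGR"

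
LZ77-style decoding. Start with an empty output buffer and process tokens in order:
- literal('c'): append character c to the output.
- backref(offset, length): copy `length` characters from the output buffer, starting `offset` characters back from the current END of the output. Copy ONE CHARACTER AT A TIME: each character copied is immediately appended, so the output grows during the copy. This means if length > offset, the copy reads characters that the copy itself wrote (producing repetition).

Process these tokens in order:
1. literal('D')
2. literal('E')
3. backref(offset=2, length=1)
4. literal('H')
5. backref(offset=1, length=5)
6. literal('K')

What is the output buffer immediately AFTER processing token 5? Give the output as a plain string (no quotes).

Token 1: literal('D'). Output: "D"
Token 2: literal('E'). Output: "DE"
Token 3: backref(off=2, len=1). Copied 'D' from pos 0. Output: "DED"
Token 4: literal('H'). Output: "DEDH"
Token 5: backref(off=1, len=5) (overlapping!). Copied 'HHHHH' from pos 3. Output: "DEDHHHHHH"

Answer: DEDHHHHHH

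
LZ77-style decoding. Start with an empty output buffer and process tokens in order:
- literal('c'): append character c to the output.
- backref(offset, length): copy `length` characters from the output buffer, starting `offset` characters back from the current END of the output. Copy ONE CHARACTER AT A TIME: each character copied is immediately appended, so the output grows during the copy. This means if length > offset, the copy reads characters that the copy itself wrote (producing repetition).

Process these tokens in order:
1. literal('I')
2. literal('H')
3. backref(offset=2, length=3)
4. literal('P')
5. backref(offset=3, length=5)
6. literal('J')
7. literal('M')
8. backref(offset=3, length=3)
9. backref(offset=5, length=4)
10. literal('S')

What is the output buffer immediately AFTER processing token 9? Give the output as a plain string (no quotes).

Answer: IHIHIPHIPHIJMIJMJMIJ

Derivation:
Token 1: literal('I'). Output: "I"
Token 2: literal('H'). Output: "IH"
Token 3: backref(off=2, len=3) (overlapping!). Copied 'IHI' from pos 0. Output: "IHIHI"
Token 4: literal('P'). Output: "IHIHIP"
Token 5: backref(off=3, len=5) (overlapping!). Copied 'HIPHI' from pos 3. Output: "IHIHIPHIPHI"
Token 6: literal('J'). Output: "IHIHIPHIPHIJ"
Token 7: literal('M'). Output: "IHIHIPHIPHIJM"
Token 8: backref(off=3, len=3). Copied 'IJM' from pos 10. Output: "IHIHIPHIPHIJMIJM"
Token 9: backref(off=5, len=4). Copied 'JMIJ' from pos 11. Output: "IHIHIPHIPHIJMIJMJMIJ"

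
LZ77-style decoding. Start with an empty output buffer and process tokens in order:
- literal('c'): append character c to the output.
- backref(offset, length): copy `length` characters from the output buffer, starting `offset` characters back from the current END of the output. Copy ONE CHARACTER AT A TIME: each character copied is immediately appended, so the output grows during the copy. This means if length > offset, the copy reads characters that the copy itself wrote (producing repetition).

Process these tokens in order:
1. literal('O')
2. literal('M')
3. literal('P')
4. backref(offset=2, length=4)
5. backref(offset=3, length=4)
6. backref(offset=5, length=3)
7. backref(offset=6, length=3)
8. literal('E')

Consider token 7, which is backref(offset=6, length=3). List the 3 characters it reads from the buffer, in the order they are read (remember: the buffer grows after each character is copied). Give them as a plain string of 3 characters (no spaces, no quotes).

Token 1: literal('O'). Output: "O"
Token 2: literal('M'). Output: "OM"
Token 3: literal('P'). Output: "OMP"
Token 4: backref(off=2, len=4) (overlapping!). Copied 'MPMP' from pos 1. Output: "OMPMPMP"
Token 5: backref(off=3, len=4) (overlapping!). Copied 'PMPP' from pos 4. Output: "OMPMPMPPMPP"
Token 6: backref(off=5, len=3). Copied 'PPM' from pos 6. Output: "OMPMPMPPMPPPPM"
Token 7: backref(off=6, len=3). Buffer before: "OMPMPMPPMPPPPM" (len 14)
  byte 1: read out[8]='M', append. Buffer now: "OMPMPMPPMPPPPMM"
  byte 2: read out[9]='P', append. Buffer now: "OMPMPMPPMPPPPMMP"
  byte 3: read out[10]='P', append. Buffer now: "OMPMPMPPMPPPPMMPP"

Answer: MPP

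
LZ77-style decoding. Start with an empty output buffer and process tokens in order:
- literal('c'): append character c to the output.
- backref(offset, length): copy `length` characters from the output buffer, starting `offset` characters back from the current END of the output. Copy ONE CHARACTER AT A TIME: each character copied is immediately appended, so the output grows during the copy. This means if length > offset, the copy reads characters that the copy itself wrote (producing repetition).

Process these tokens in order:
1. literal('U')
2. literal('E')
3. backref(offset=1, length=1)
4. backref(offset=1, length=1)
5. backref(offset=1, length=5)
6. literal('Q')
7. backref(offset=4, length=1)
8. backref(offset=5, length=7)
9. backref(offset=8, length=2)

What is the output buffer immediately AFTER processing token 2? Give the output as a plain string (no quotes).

Answer: UE

Derivation:
Token 1: literal('U'). Output: "U"
Token 2: literal('E'). Output: "UE"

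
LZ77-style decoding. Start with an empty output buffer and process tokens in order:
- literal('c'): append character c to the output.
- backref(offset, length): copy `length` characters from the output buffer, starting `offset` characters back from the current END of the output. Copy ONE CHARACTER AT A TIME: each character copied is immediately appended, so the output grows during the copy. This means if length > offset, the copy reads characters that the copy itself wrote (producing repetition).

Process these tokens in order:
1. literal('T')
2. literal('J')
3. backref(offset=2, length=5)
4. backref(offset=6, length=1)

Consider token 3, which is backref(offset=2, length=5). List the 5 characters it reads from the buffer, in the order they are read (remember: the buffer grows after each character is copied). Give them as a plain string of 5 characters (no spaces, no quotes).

Token 1: literal('T'). Output: "T"
Token 2: literal('J'). Output: "TJ"
Token 3: backref(off=2, len=5). Buffer before: "TJ" (len 2)
  byte 1: read out[0]='T', append. Buffer now: "TJT"
  byte 2: read out[1]='J', append. Buffer now: "TJTJ"
  byte 3: read out[2]='T', append. Buffer now: "TJTJT"
  byte 4: read out[3]='J', append. Buffer now: "TJTJTJ"
  byte 5: read out[4]='T', append. Buffer now: "TJTJTJT"

Answer: TJTJT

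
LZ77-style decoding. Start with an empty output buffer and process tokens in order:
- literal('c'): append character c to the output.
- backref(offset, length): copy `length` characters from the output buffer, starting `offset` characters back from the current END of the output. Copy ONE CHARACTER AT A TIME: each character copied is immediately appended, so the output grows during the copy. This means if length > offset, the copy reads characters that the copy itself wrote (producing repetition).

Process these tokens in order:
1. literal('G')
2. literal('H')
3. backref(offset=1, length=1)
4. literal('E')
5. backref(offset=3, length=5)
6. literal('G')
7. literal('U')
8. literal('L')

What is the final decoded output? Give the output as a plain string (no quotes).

Answer: GHHEHHEHHGUL

Derivation:
Token 1: literal('G'). Output: "G"
Token 2: literal('H'). Output: "GH"
Token 3: backref(off=1, len=1). Copied 'H' from pos 1. Output: "GHH"
Token 4: literal('E'). Output: "GHHE"
Token 5: backref(off=3, len=5) (overlapping!). Copied 'HHEHH' from pos 1. Output: "GHHEHHEHH"
Token 6: literal('G'). Output: "GHHEHHEHHG"
Token 7: literal('U'). Output: "GHHEHHEHHGU"
Token 8: literal('L'). Output: "GHHEHHEHHGUL"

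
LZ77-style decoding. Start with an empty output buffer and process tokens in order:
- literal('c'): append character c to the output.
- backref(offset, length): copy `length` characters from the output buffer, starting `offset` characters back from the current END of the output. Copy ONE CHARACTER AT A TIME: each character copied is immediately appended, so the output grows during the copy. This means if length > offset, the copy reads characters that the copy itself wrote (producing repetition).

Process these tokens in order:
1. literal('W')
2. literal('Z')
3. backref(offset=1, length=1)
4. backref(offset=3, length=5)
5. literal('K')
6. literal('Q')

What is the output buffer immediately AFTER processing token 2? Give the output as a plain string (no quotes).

Answer: WZ

Derivation:
Token 1: literal('W'). Output: "W"
Token 2: literal('Z'). Output: "WZ"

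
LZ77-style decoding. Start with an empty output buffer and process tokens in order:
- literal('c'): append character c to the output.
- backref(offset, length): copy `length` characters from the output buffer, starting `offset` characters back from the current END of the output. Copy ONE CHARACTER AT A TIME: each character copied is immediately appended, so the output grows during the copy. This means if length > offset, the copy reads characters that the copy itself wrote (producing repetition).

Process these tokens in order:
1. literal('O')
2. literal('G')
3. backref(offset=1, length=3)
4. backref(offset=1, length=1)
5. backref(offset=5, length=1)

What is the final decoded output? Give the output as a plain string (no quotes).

Token 1: literal('O'). Output: "O"
Token 2: literal('G'). Output: "OG"
Token 3: backref(off=1, len=3) (overlapping!). Copied 'GGG' from pos 1. Output: "OGGGG"
Token 4: backref(off=1, len=1). Copied 'G' from pos 4. Output: "OGGGGG"
Token 5: backref(off=5, len=1). Copied 'G' from pos 1. Output: "OGGGGGG"

Answer: OGGGGGG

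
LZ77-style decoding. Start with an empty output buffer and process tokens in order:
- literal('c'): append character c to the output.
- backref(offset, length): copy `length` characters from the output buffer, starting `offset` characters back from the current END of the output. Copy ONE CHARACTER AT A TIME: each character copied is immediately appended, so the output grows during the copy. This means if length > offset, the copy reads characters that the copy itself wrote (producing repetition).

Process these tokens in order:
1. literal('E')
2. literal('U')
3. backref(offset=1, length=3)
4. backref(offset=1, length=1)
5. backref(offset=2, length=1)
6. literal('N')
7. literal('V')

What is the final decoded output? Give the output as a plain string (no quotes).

Answer: EUUUUUUNV

Derivation:
Token 1: literal('E'). Output: "E"
Token 2: literal('U'). Output: "EU"
Token 3: backref(off=1, len=3) (overlapping!). Copied 'UUU' from pos 1. Output: "EUUUU"
Token 4: backref(off=1, len=1). Copied 'U' from pos 4. Output: "EUUUUU"
Token 5: backref(off=2, len=1). Copied 'U' from pos 4. Output: "EUUUUUU"
Token 6: literal('N'). Output: "EUUUUUUN"
Token 7: literal('V'). Output: "EUUUUUUNV"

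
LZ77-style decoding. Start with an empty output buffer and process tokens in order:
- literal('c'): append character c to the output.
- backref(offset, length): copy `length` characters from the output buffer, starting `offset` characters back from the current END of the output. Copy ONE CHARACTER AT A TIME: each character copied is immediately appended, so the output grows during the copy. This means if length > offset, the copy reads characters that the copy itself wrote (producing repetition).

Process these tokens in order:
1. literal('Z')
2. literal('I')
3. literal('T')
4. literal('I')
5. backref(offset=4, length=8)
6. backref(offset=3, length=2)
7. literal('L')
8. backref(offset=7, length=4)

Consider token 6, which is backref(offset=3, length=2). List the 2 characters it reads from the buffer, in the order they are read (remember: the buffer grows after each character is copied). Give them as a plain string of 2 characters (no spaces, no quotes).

Answer: IT

Derivation:
Token 1: literal('Z'). Output: "Z"
Token 2: literal('I'). Output: "ZI"
Token 3: literal('T'). Output: "ZIT"
Token 4: literal('I'). Output: "ZITI"
Token 5: backref(off=4, len=8) (overlapping!). Copied 'ZITIZITI' from pos 0. Output: "ZITIZITIZITI"
Token 6: backref(off=3, len=2). Buffer before: "ZITIZITIZITI" (len 12)
  byte 1: read out[9]='I', append. Buffer now: "ZITIZITIZITII"
  byte 2: read out[10]='T', append. Buffer now: "ZITIZITIZITIIT"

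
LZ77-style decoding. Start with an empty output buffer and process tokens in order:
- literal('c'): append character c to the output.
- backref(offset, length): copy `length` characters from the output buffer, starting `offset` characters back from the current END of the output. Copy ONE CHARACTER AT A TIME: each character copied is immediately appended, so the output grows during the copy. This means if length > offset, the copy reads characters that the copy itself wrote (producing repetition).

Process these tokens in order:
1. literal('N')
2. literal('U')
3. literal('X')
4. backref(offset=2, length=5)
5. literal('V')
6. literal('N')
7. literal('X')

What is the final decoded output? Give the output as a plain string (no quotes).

Token 1: literal('N'). Output: "N"
Token 2: literal('U'). Output: "NU"
Token 3: literal('X'). Output: "NUX"
Token 4: backref(off=2, len=5) (overlapping!). Copied 'UXUXU' from pos 1. Output: "NUXUXUXU"
Token 5: literal('V'). Output: "NUXUXUXUV"
Token 6: literal('N'). Output: "NUXUXUXUVN"
Token 7: literal('X'). Output: "NUXUXUXUVNX"

Answer: NUXUXUXUVNX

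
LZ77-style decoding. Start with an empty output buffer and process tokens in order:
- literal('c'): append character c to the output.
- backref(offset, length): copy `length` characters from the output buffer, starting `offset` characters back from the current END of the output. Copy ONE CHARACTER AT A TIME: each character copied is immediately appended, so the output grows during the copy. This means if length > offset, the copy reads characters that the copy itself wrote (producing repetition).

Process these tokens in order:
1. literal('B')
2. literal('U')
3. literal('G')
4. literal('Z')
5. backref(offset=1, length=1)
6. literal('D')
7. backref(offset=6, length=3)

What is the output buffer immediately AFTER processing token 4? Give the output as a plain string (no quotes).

Answer: BUGZ

Derivation:
Token 1: literal('B'). Output: "B"
Token 2: literal('U'). Output: "BU"
Token 3: literal('G'). Output: "BUG"
Token 4: literal('Z'). Output: "BUGZ"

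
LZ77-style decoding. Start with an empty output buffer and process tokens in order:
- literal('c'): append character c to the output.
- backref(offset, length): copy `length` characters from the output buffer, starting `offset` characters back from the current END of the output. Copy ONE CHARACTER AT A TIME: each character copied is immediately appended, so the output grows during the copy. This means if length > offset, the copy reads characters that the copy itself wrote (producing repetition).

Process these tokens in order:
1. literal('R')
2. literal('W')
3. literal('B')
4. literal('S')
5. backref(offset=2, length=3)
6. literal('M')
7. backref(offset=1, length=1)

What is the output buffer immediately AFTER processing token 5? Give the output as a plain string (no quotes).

Answer: RWBSBSB

Derivation:
Token 1: literal('R'). Output: "R"
Token 2: literal('W'). Output: "RW"
Token 3: literal('B'). Output: "RWB"
Token 4: literal('S'). Output: "RWBS"
Token 5: backref(off=2, len=3) (overlapping!). Copied 'BSB' from pos 2. Output: "RWBSBSB"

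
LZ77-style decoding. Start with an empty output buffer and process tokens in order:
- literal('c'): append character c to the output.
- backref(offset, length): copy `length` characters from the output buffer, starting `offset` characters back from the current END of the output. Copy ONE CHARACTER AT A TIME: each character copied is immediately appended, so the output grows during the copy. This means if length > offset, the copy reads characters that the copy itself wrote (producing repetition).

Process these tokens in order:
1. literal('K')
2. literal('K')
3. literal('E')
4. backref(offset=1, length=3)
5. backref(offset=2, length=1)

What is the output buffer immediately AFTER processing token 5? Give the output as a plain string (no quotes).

Answer: KKEEEEE

Derivation:
Token 1: literal('K'). Output: "K"
Token 2: literal('K'). Output: "KK"
Token 3: literal('E'). Output: "KKE"
Token 4: backref(off=1, len=3) (overlapping!). Copied 'EEE' from pos 2. Output: "KKEEEE"
Token 5: backref(off=2, len=1). Copied 'E' from pos 4. Output: "KKEEEEE"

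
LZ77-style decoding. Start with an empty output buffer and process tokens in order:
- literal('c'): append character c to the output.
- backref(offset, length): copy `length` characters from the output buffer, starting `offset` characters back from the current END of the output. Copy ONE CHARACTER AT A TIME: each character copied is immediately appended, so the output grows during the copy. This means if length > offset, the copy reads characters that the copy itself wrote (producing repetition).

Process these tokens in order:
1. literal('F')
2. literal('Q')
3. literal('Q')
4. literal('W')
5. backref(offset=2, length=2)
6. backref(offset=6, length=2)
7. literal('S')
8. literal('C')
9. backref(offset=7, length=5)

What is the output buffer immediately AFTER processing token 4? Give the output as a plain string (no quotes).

Answer: FQQW

Derivation:
Token 1: literal('F'). Output: "F"
Token 2: literal('Q'). Output: "FQ"
Token 3: literal('Q'). Output: "FQQ"
Token 4: literal('W'). Output: "FQQW"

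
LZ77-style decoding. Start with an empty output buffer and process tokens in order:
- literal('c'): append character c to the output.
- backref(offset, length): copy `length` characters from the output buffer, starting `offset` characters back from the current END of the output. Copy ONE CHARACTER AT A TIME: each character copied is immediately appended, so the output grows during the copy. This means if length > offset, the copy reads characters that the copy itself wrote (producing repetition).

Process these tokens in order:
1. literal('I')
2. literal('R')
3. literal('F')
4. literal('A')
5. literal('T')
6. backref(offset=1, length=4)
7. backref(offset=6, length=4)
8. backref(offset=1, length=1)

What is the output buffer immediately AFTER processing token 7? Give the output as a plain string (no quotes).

Answer: IRFATTTTTATTT

Derivation:
Token 1: literal('I'). Output: "I"
Token 2: literal('R'). Output: "IR"
Token 3: literal('F'). Output: "IRF"
Token 4: literal('A'). Output: "IRFA"
Token 5: literal('T'). Output: "IRFAT"
Token 6: backref(off=1, len=4) (overlapping!). Copied 'TTTT' from pos 4. Output: "IRFATTTTT"
Token 7: backref(off=6, len=4). Copied 'ATTT' from pos 3. Output: "IRFATTTTTATTT"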